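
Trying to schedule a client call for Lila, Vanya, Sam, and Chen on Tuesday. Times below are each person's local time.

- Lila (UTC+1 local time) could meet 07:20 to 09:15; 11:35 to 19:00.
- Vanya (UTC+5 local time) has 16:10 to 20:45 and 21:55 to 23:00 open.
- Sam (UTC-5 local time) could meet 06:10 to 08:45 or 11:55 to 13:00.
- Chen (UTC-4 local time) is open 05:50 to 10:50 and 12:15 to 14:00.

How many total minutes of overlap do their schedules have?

220

Lila in UTC: 06:20-08:15, 10:35-18:00 (subtract 1h to convert from UTC+1).
Vanya in UTC: 11:10-15:45, 16:55-18:00 (subtract 5h to convert from UTC+5).
Sam in UTC: 11:10-13:45, 16:55-18:00 (add 5h to convert from UTC-5).
Chen in UTC: 09:50-14:50, 16:15-18:00 (add 4h to convert from UTC-4).
Lila ∩ Vanya: 11:10-15:45, 16:55-18:00.
Lila ∩ Vanya ∩ Sam: 11:10-13:45, 16:55-18:00.
Lila ∩ Vanya ∩ Sam ∩ Chen: 11:10-13:45, 16:55-18:00.
So the common availability across everyone is 11:10-13:45, 16:55-18:00.
Summing the common windows: 155 + 65 = 220 minutes.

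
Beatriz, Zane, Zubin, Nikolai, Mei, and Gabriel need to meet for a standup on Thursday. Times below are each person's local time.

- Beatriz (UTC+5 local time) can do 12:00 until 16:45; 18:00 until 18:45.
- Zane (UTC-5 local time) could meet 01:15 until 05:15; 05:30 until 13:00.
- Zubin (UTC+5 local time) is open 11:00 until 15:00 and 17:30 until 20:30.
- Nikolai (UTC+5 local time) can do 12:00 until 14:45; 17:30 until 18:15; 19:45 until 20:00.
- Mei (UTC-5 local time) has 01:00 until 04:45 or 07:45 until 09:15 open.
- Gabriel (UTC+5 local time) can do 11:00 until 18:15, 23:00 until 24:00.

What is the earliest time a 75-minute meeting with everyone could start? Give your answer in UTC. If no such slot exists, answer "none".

07:00

Beatriz in UTC: 07:00-11:45, 13:00-13:45 (subtract 5h to convert from UTC+5).
Zane in UTC: 06:15-10:15, 10:30-18:00 (add 5h to convert from UTC-5).
Zubin in UTC: 06:00-10:00, 12:30-15:30 (subtract 5h to convert from UTC+5).
Nikolai in UTC: 07:00-09:45, 12:30-13:15, 14:45-15:00 (subtract 5h to convert from UTC+5).
Mei in UTC: 06:00-09:45, 12:45-14:15 (add 5h to convert from UTC-5).
Gabriel in UTC: 06:00-13:15, 18:00-19:00 (subtract 5h to convert from UTC+5).
Beatriz ∩ Zane: 07:00-10:15, 10:30-11:45, 13:00-13:45.
Beatriz ∩ Zane ∩ Zubin: 07:00-10:00, 13:00-13:45.
Beatriz ∩ Zane ∩ Zubin ∩ Nikolai: 07:00-09:45, 13:00-13:15.
Beatriz ∩ Zane ∩ Zubin ∩ Nikolai ∩ Mei: 07:00-09:45, 13:00-13:15.
Beatriz ∩ Zane ∩ Zubin ∩ Nikolai ∩ Mei ∩ Gabriel: 07:00-09:45, 13:00-13:15.
So the common availability across everyone is 07:00-09:45, 13:00-13:15.
The first common window of at least 75 minutes is 07:00-09:45, so the earliest start is 07:00.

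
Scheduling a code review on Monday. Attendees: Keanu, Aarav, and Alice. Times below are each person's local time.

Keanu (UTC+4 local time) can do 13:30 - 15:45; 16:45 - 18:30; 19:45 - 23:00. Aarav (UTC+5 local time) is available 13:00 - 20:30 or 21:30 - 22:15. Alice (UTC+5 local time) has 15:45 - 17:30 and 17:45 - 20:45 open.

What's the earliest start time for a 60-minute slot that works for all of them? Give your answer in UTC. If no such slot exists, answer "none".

10:45

Keanu in UTC: 09:30-11:45, 12:45-14:30, 15:45-19:00 (subtract 4h to convert from UTC+4).
Aarav in UTC: 08:00-15:30, 16:30-17:15 (subtract 5h to convert from UTC+5).
Alice in UTC: 10:45-12:30, 12:45-15:45 (subtract 5h to convert from UTC+5).
Keanu ∩ Aarav: 09:30-11:45, 12:45-14:30, 16:30-17:15.
Keanu ∩ Aarav ∩ Alice: 10:45-11:45, 12:45-14:30.
So the common availability across everyone is 10:45-11:45, 12:45-14:30.
The first common window of at least 60 minutes is 10:45-11:45, so the earliest start is 10:45.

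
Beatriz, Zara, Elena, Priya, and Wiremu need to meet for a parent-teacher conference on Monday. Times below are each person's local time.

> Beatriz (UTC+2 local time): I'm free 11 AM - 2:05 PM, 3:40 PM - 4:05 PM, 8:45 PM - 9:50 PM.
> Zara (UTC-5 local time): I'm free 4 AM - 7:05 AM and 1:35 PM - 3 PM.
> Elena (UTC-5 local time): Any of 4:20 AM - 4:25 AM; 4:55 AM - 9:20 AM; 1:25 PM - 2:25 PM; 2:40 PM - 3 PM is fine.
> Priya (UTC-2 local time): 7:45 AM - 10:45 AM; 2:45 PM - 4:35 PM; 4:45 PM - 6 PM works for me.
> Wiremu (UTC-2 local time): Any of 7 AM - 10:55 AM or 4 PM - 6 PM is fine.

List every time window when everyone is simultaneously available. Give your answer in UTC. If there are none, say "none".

Beatriz in UTC: 09:00-12:05, 13:40-14:05, 18:45-19:50 (subtract 2h to convert from UTC+2).
Zara in UTC: 09:00-12:05, 18:35-20:00 (add 5h to convert from UTC-5).
Elena in UTC: 09:20-09:25, 09:55-14:20, 18:25-19:25, 19:40-20:00 (add 5h to convert from UTC-5).
Priya in UTC: 09:45-12:45, 16:45-18:35, 18:45-20:00 (add 2h to convert from UTC-2).
Wiremu in UTC: 09:00-12:55, 18:00-20:00 (add 2h to convert from UTC-2).
Beatriz ∩ Zara: 09:00-12:05, 18:45-19:50.
Beatriz ∩ Zara ∩ Elena: 09:20-09:25, 09:55-12:05, 18:45-19:25, 19:40-19:50.
Beatriz ∩ Zara ∩ Elena ∩ Priya: 09:55-12:05, 18:45-19:25, 19:40-19:50.
Beatriz ∩ Zara ∩ Elena ∩ Priya ∩ Wiremu: 09:55-12:05, 18:45-19:25, 19:40-19:50.

09:55-12:05, 18:45-19:25, 19:40-19:50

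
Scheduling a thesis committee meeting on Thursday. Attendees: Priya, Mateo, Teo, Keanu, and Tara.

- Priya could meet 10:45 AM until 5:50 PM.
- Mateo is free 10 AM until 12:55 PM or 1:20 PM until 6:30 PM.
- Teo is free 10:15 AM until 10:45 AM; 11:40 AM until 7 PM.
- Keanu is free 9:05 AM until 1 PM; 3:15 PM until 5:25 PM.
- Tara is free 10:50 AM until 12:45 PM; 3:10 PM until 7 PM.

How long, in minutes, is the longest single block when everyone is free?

130

Priya ∩ Mateo: 10:45-12:55, 13:20-17:50.
Priya ∩ Mateo ∩ Teo: 11:40-12:55, 13:20-17:50.
Priya ∩ Mateo ∩ Teo ∩ Keanu: 11:40-12:55, 15:15-17:25.
Priya ∩ Mateo ∩ Teo ∩ Keanu ∩ Tara: 11:40-12:45, 15:15-17:25.
The longest is 15:15-17:25 at 130 minutes.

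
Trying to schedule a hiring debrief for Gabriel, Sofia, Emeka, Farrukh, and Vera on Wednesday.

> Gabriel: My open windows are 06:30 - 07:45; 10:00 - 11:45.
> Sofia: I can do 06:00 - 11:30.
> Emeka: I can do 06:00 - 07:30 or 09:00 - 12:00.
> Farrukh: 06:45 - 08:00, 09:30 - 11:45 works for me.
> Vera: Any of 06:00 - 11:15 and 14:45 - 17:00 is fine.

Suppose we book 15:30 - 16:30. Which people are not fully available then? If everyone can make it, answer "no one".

Emeka, Farrukh, Gabriel, Sofia

Gabriel: not fully free for 15:30-16:30. Sofia: not fully free for 15:30-16:30. Emeka: not fully free for 15:30-16:30. Farrukh: not fully free for 15:30-16:30. Vera: free for 15:30-16:30.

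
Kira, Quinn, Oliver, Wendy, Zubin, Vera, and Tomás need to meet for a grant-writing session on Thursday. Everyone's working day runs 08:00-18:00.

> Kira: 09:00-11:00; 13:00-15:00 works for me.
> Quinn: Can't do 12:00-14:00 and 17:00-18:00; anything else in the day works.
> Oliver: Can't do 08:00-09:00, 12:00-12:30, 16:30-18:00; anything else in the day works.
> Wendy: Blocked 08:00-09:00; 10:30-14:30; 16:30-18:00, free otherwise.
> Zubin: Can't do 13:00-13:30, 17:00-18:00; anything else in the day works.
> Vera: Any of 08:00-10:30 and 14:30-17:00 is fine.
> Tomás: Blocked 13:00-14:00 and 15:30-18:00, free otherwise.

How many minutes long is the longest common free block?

Kira free: 09:00-11:00, 13:00-15:00.
Quinn free: 08:00-12:00, 14:00-17:00 (invert busy blocks within the working day).
Oliver free: 09:00-12:00, 12:30-16:30 (invert busy blocks within the working day).
Wendy free: 09:00-10:30, 14:30-16:30 (invert busy blocks within the working day).
Zubin free: 08:00-13:00, 13:30-17:00 (invert busy blocks within the working day).
Vera free: 08:00-10:30, 14:30-17:00.
Tomás free: 08:00-13:00, 14:00-15:30 (invert busy blocks within the working day).
Kira ∩ Quinn: 09:00-11:00, 14:00-15:00.
Kira ∩ Quinn ∩ Oliver: 09:00-11:00, 14:00-15:00.
Kira ∩ Quinn ∩ Oliver ∩ Wendy: 09:00-10:30, 14:30-15:00.
Kira ∩ Quinn ∩ Oliver ∩ Wendy ∩ Zubin: 09:00-10:30, 14:30-15:00.
Kira ∩ Quinn ∩ Oliver ∩ Wendy ∩ Zubin ∩ Vera: 09:00-10:30, 14:30-15:00.
Kira ∩ Quinn ∩ Oliver ∩ Wendy ∩ Zubin ∩ Vera ∩ Tomás: 09:00-10:30, 14:30-15:00.
The longest is 09:00-10:30 at 90 minutes.

90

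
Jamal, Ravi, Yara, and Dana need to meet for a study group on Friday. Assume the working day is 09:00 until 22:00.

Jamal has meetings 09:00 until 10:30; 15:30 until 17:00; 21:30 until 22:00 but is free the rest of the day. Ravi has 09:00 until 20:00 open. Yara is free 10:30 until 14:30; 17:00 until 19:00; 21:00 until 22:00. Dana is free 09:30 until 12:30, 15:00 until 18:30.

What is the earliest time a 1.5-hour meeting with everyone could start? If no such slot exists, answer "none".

Jamal free: 10:30-15:30, 17:00-21:30 (invert busy blocks within the working day).
Ravi free: 09:00-20:00.
Yara free: 10:30-14:30, 17:00-19:00, 21:00-22:00.
Dana free: 09:30-12:30, 15:00-18:30.
Jamal ∩ Ravi: 10:30-15:30, 17:00-20:00.
Jamal ∩ Ravi ∩ Yara: 10:30-14:30, 17:00-19:00.
Jamal ∩ Ravi ∩ Yara ∩ Dana: 10:30-12:30, 17:00-18:30.
Those are the intersection windows.
The first common window of at least 90 minutes is 10:30-12:30, so the earliest start is 10:30.

10:30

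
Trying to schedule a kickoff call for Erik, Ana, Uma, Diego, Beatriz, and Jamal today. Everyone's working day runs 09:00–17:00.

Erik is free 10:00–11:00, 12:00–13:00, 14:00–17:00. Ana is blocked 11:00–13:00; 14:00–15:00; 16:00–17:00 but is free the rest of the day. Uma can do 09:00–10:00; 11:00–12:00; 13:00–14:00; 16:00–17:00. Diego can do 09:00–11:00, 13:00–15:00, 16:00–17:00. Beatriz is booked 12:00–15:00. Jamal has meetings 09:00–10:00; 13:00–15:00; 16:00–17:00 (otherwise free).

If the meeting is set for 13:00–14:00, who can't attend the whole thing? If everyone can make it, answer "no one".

Beatriz, Erik, Jamal

Erik free: 10:00-11:00, 12:00-13:00, 14:00-17:00.
Ana free: 09:00-11:00, 13:00-14:00, 15:00-16:00 (invert busy blocks within the working day).
Uma free: 09:00-10:00, 11:00-12:00, 13:00-14:00, 16:00-17:00.
Diego free: 09:00-11:00, 13:00-15:00, 16:00-17:00.
Beatriz free: 09:00-12:00, 15:00-17:00 (invert busy blocks within the working day).
Jamal free: 10:00-13:00, 15:00-16:00 (invert busy blocks within the working day).
Erik: not fully free for 13:00-14:00. Ana: free for 13:00-14:00. Uma: free for 13:00-14:00. Diego: free for 13:00-14:00. Beatriz: not fully free for 13:00-14:00. Jamal: not fully free for 13:00-14:00.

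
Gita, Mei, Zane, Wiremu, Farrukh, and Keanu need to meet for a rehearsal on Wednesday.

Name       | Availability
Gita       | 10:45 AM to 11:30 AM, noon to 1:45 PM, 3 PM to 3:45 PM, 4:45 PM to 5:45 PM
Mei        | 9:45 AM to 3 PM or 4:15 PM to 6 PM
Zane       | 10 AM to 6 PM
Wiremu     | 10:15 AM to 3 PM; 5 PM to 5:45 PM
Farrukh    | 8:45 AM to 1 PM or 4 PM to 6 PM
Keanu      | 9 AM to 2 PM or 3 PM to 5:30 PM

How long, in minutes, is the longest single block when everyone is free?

Gita ∩ Mei: 10:45-11:30, 12:00-13:45, 16:45-17:45.
Gita ∩ Mei ∩ Zane: 10:45-11:30, 12:00-13:45, 16:45-17:45.
Gita ∩ Mei ∩ Zane ∩ Wiremu: 10:45-11:30, 12:00-13:45, 17:00-17:45.
Gita ∩ Mei ∩ Zane ∩ Wiremu ∩ Farrukh: 10:45-11:30, 12:00-13:00, 17:00-17:45.
Gita ∩ Mei ∩ Zane ∩ Wiremu ∩ Farrukh ∩ Keanu: 10:45-11:30, 12:00-13:00, 17:00-17:30.
The longest is 12:00-13:00 at 60 minutes.

60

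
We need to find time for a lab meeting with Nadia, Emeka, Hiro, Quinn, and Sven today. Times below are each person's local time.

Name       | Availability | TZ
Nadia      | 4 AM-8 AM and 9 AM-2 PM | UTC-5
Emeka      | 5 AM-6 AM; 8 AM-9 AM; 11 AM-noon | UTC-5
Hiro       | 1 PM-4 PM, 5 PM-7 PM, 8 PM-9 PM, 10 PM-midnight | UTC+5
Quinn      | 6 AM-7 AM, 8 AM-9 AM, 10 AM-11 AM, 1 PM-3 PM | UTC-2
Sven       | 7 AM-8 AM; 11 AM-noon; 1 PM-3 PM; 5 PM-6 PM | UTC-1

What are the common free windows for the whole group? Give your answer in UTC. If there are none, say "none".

none

Nadia in UTC: 09:00-13:00, 14:00-19:00 (add 5h to convert from UTC-5).
Emeka in UTC: 10:00-11:00, 13:00-14:00, 16:00-17:00 (add 5h to convert from UTC-5).
Hiro in UTC: 08:00-11:00, 12:00-14:00, 15:00-16:00, 17:00-19:00 (subtract 5h to convert from UTC+5).
Quinn in UTC: 08:00-09:00, 10:00-11:00, 12:00-13:00, 15:00-17:00 (add 2h to convert from UTC-2).
Sven in UTC: 08:00-09:00, 12:00-13:00, 14:00-16:00, 18:00-19:00 (add 1h to convert from UTC-1).
Nadia ∩ Emeka: 10:00-11:00, 16:00-17:00.
Nadia ∩ Emeka ∩ Hiro: 10:00-11:00.
Nadia ∩ Emeka ∩ Hiro ∩ Quinn: 10:00-11:00.
Nadia ∩ Emeka ∩ Hiro ∩ Quinn ∩ Sven: ∅.
There is no time when everyone is free.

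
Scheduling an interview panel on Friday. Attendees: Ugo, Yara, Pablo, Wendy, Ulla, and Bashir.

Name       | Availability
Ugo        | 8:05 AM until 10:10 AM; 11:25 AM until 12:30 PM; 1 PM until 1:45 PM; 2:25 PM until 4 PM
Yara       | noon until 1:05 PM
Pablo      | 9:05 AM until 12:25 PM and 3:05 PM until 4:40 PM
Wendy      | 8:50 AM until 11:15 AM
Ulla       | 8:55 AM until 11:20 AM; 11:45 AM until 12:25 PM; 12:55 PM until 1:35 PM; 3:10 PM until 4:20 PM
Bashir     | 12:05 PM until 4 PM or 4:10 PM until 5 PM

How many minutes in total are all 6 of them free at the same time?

Ugo ∩ Yara: 12:00-12:30, 13:00-13:05.
Ugo ∩ Yara ∩ Pablo: 12:00-12:25.
Ugo ∩ Yara ∩ Pablo ∩ Wendy: ∅.
Ugo ∩ Yara ∩ Pablo ∩ Wendy ∩ Ulla: ∅.
Ugo ∩ Yara ∩ Pablo ∩ Wendy ∩ Ulla ∩ Bashir: ∅.
There is no time when everyone is free.
There is no common window, so the total is 0 minutes.

0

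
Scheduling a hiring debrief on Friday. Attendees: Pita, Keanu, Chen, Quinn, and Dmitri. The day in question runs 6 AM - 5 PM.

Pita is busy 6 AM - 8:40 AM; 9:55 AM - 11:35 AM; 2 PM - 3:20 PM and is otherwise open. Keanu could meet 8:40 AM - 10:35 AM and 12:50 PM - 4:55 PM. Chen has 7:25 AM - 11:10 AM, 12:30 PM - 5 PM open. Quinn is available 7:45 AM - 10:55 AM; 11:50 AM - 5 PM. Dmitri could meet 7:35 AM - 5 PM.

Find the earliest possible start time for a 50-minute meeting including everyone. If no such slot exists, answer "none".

08:40

Pita free: 08:40-09:55, 11:35-14:00, 15:20-17:00 (invert busy blocks within the working day).
Keanu free: 08:40-10:35, 12:50-16:55.
Chen free: 07:25-11:10, 12:30-17:00.
Quinn free: 07:45-10:55, 11:50-17:00.
Dmitri free: 07:35-17:00.
Pita ∩ Keanu: 08:40-09:55, 12:50-14:00, 15:20-16:55.
Pita ∩ Keanu ∩ Chen: 08:40-09:55, 12:50-14:00, 15:20-16:55.
Pita ∩ Keanu ∩ Chen ∩ Quinn: 08:40-09:55, 12:50-14:00, 15:20-16:55.
Pita ∩ Keanu ∩ Chen ∩ Quinn ∩ Dmitri: 08:40-09:55, 12:50-14:00, 15:20-16:55.
Those are the intersection windows.
The first common window of at least 50 minutes is 08:40-09:55, so the earliest start is 08:40.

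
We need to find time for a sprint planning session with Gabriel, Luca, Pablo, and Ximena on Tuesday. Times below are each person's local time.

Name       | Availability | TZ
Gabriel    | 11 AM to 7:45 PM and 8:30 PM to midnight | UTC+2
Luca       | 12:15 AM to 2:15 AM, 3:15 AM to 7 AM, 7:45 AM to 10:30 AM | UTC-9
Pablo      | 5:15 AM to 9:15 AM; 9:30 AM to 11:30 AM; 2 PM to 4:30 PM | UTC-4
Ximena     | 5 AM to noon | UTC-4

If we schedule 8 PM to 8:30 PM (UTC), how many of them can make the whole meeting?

2

Gabriel in UTC: 09:00-17:45, 18:30-22:00 (subtract 2h to convert from UTC+2).
Luca in UTC: 09:15-11:15, 12:15-16:00, 16:45-19:30 (add 9h to convert from UTC-9).
Pablo in UTC: 09:15-13:15, 13:30-15:30, 18:00-20:30 (add 4h to convert from UTC-4).
Ximena in UTC: 09:00-16:00 (add 4h to convert from UTC-4).
Gabriel and Pablo can make the full 20:00-20:30 slot — that's 2.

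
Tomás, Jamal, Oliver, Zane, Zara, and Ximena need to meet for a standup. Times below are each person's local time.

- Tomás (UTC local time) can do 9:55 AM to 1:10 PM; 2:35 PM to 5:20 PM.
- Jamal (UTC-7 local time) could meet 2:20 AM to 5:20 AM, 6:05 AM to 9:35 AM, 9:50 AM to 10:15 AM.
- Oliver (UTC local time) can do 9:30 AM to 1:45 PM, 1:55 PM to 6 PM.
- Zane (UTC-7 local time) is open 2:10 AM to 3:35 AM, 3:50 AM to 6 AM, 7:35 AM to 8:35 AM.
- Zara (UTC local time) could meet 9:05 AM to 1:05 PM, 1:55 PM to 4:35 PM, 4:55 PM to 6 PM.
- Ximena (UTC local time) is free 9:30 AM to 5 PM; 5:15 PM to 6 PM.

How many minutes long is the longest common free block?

90

Tomás in UTC: 09:55-13:10, 14:35-17:20.
Jamal in UTC: 09:20-12:20, 13:05-16:35, 16:50-17:15 (add 7h to convert from UTC-7).
Oliver in UTC: 09:30-13:45, 13:55-18:00.
Zane in UTC: 09:10-10:35, 10:50-13:00, 14:35-15:35 (add 7h to convert from UTC-7).
Zara in UTC: 09:05-13:05, 13:55-16:35, 16:55-18:00.
Ximena in UTC: 09:30-17:00, 17:15-18:00.
Tomás ∩ Jamal: 09:55-12:20, 13:05-13:10, 14:35-16:35, 16:50-17:15.
Tomás ∩ Jamal ∩ Oliver: 09:55-12:20, 13:05-13:10, 14:35-16:35, 16:50-17:15.
Tomás ∩ Jamal ∩ Oliver ∩ Zane: 09:55-10:35, 10:50-12:20, 14:35-15:35.
Tomás ∩ Jamal ∩ Oliver ∩ Zane ∩ Zara: 09:55-10:35, 10:50-12:20, 14:35-15:35.
Tomás ∩ Jamal ∩ Oliver ∩ Zane ∩ Zara ∩ Ximena: 09:55-10:35, 10:50-12:20, 14:35-15:35.
Those are the intersection windows.
The longest is 10:50-12:20 at 90 minutes.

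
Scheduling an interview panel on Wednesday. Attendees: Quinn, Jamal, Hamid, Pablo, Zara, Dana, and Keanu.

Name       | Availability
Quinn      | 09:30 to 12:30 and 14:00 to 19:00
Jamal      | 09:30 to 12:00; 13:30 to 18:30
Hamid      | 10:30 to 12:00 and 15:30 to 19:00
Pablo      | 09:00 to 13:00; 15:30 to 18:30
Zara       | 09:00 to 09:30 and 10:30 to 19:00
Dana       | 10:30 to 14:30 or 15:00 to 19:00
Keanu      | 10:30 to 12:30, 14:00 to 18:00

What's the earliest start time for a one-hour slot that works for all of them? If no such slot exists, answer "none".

Quinn ∩ Jamal: 09:30-12:00, 14:00-18:30.
Quinn ∩ Jamal ∩ Hamid: 10:30-12:00, 15:30-18:30.
Quinn ∩ Jamal ∩ Hamid ∩ Pablo: 10:30-12:00, 15:30-18:30.
Quinn ∩ Jamal ∩ Hamid ∩ Pablo ∩ Zara: 10:30-12:00, 15:30-18:30.
Quinn ∩ Jamal ∩ Hamid ∩ Pablo ∩ Zara ∩ Dana: 10:30-12:00, 15:30-18:30.
Quinn ∩ Jamal ∩ Hamid ∩ Pablo ∩ Zara ∩ Dana ∩ Keanu: 10:30-12:00, 15:30-18:00.
The first common window of at least 60 minutes is 10:30-12:00, so the earliest start is 10:30.

10:30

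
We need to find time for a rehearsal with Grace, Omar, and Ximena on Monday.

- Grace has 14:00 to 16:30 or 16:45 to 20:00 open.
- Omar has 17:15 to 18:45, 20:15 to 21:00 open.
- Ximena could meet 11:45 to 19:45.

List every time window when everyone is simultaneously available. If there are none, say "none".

17:15-18:45

Grace ∩ Omar: 17:15-18:45.
Grace ∩ Omar ∩ Ximena: 17:15-18:45.
So the common availability across everyone is 17:15-18:45.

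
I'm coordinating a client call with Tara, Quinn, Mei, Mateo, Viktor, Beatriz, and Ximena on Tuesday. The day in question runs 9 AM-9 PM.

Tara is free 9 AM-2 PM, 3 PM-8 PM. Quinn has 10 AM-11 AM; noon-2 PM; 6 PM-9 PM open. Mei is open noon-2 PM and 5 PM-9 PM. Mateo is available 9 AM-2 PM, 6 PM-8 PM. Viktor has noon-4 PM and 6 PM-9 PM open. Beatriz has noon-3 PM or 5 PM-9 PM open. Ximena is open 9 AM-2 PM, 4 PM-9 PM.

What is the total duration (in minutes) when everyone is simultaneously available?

240

Tara ∩ Quinn: 10:00-11:00, 12:00-14:00, 18:00-20:00.
Tara ∩ Quinn ∩ Mei: 12:00-14:00, 18:00-20:00.
Tara ∩ Quinn ∩ Mei ∩ Mateo: 12:00-14:00, 18:00-20:00.
Tara ∩ Quinn ∩ Mei ∩ Mateo ∩ Viktor: 12:00-14:00, 18:00-20:00.
Tara ∩ Quinn ∩ Mei ∩ Mateo ∩ Viktor ∩ Beatriz: 12:00-14:00, 18:00-20:00.
Tara ∩ Quinn ∩ Mei ∩ Mateo ∩ Viktor ∩ Beatriz ∩ Ximena: 12:00-14:00, 18:00-20:00.
Those are the intersection windows.
Summing the common windows: 120 + 120 = 240 minutes.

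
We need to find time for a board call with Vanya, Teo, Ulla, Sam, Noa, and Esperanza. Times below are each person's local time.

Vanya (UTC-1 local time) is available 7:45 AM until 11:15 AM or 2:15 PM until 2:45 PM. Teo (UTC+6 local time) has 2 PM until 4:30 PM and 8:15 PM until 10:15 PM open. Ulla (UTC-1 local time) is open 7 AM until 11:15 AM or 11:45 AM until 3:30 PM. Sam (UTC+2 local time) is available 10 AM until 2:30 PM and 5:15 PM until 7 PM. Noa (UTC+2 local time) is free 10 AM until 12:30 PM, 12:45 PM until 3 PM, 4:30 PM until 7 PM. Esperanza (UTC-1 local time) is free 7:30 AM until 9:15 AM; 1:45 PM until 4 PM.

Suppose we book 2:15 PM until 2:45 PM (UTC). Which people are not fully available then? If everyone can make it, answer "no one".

Vanya in UTC: 08:45-12:15, 15:15-15:45 (add 1h to convert from UTC-1).
Teo in UTC: 08:00-10:30, 14:15-16:15 (subtract 6h to convert from UTC+6).
Ulla in UTC: 08:00-12:15, 12:45-16:30 (add 1h to convert from UTC-1).
Sam in UTC: 08:00-12:30, 15:15-17:00 (subtract 2h to convert from UTC+2).
Noa in UTC: 08:00-10:30, 10:45-13:00, 14:30-17:00 (subtract 2h to convert from UTC+2).
Esperanza in UTC: 08:30-10:15, 14:45-17:00 (add 1h to convert from UTC-1).
Vanya: not fully free for 14:15-14:45. Teo: free for 14:15-14:45. Ulla: free for 14:15-14:45. Sam: not fully free for 14:15-14:45. Noa: not fully free for 14:15-14:45. Esperanza: not fully free for 14:15-14:45.

Esperanza, Noa, Sam, Vanya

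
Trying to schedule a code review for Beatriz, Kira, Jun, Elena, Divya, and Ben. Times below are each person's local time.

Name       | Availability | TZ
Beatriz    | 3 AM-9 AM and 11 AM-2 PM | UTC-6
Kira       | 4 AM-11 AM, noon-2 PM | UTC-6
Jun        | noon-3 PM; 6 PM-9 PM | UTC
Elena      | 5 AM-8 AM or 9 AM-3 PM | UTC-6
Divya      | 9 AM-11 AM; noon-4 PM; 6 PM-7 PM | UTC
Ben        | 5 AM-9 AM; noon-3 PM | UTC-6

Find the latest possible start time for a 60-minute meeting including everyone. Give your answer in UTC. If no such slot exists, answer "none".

18:00

Beatriz in UTC: 09:00-15:00, 17:00-20:00 (add 6h to convert from UTC-6).
Kira in UTC: 10:00-17:00, 18:00-20:00 (add 6h to convert from UTC-6).
Jun in UTC: 12:00-15:00, 18:00-21:00.
Elena in UTC: 11:00-14:00, 15:00-21:00 (add 6h to convert from UTC-6).
Divya in UTC: 09:00-11:00, 12:00-16:00, 18:00-19:00.
Ben in UTC: 11:00-15:00, 18:00-21:00 (add 6h to convert from UTC-6).
Beatriz ∩ Kira: 10:00-15:00, 18:00-20:00.
Beatriz ∩ Kira ∩ Jun: 12:00-15:00, 18:00-20:00.
Beatriz ∩ Kira ∩ Jun ∩ Elena: 12:00-14:00, 18:00-20:00.
Beatriz ∩ Kira ∩ Jun ∩ Elena ∩ Divya: 12:00-14:00, 18:00-19:00.
Beatriz ∩ Kira ∩ Jun ∩ Elena ∩ Divya ∩ Ben: 12:00-14:00, 18:00-19:00.
The last common window of at least 60 minutes is 18:00-19:00; a 60-minute meeting can start as late as 18:00 and still end by 19:00.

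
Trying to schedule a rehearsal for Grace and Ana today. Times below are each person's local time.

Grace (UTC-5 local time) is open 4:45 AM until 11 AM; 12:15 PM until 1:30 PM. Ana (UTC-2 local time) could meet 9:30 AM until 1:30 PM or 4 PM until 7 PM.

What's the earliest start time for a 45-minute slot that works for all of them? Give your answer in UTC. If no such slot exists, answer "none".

11:30

Grace in UTC: 09:45-16:00, 17:15-18:30 (add 5h to convert from UTC-5).
Ana in UTC: 11:30-15:30, 18:00-21:00 (add 2h to convert from UTC-2).
Grace ∩ Ana: 11:30-15:30, 18:00-18:30.
The first common window of at least 45 minutes is 11:30-15:30, so the earliest start is 11:30.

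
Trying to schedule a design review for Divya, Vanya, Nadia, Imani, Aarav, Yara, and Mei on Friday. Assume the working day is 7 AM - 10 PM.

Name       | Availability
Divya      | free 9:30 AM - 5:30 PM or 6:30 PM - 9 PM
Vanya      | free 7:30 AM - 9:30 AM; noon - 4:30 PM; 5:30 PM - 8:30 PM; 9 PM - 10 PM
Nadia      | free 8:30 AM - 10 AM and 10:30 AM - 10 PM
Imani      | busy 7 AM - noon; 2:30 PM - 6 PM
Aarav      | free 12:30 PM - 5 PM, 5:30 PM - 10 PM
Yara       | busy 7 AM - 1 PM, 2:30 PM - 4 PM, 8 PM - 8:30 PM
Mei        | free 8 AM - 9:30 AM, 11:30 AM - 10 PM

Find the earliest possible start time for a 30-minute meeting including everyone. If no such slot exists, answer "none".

Divya free: 09:30-17:30, 18:30-21:00.
Vanya free: 07:30-09:30, 12:00-16:30, 17:30-20:30, 21:00-22:00.
Nadia free: 08:30-10:00, 10:30-22:00.
Imani free: 12:00-14:30, 18:00-22:00 (invert busy blocks within the working day).
Aarav free: 12:30-17:00, 17:30-22:00.
Yara free: 13:00-14:30, 16:00-20:00, 20:30-22:00 (invert busy blocks within the working day).
Mei free: 08:00-09:30, 11:30-22:00.
Divya ∩ Vanya: 12:00-16:30, 18:30-20:30.
Divya ∩ Vanya ∩ Nadia: 12:00-16:30, 18:30-20:30.
Divya ∩ Vanya ∩ Nadia ∩ Imani: 12:00-14:30, 18:30-20:30.
Divya ∩ Vanya ∩ Nadia ∩ Imani ∩ Aarav: 12:30-14:30, 18:30-20:30.
Divya ∩ Vanya ∩ Nadia ∩ Imani ∩ Aarav ∩ Yara: 13:00-14:30, 18:30-20:00.
Divya ∩ Vanya ∩ Nadia ∩ Imani ∩ Aarav ∩ Yara ∩ Mei: 13:00-14:30, 18:30-20:00.
The first common window of at least 30 minutes is 13:00-14:30, so the earliest start is 13:00.

13:00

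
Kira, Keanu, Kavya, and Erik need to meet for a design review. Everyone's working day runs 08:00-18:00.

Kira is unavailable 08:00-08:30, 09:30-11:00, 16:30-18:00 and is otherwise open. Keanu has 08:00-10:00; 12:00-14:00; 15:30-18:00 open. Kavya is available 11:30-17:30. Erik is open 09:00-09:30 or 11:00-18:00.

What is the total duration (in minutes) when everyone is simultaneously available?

180

Kira free: 08:30-09:30, 11:00-16:30 (invert busy blocks within the working day).
Keanu free: 08:00-10:00, 12:00-14:00, 15:30-18:00.
Kavya free: 11:30-17:30.
Erik free: 09:00-09:30, 11:00-18:00.
Kira ∩ Keanu: 08:30-09:30, 12:00-14:00, 15:30-16:30.
Kira ∩ Keanu ∩ Kavya: 12:00-14:00, 15:30-16:30.
Kira ∩ Keanu ∩ Kavya ∩ Erik: 12:00-14:00, 15:30-16:30.
Summing the common windows: 120 + 60 = 180 minutes.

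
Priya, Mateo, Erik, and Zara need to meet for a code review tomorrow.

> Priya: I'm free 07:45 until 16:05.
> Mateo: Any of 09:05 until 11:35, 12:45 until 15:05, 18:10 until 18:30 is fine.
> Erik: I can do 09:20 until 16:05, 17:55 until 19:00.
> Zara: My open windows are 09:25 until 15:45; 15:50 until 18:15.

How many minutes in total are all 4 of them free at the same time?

Priya ∩ Mateo: 09:05-11:35, 12:45-15:05.
Priya ∩ Mateo ∩ Erik: 09:20-11:35, 12:45-15:05.
Priya ∩ Mateo ∩ Erik ∩ Zara: 09:25-11:35, 12:45-15:05.
Those are the intersection windows.
Summing the common windows: 130 + 140 = 270 minutes.

270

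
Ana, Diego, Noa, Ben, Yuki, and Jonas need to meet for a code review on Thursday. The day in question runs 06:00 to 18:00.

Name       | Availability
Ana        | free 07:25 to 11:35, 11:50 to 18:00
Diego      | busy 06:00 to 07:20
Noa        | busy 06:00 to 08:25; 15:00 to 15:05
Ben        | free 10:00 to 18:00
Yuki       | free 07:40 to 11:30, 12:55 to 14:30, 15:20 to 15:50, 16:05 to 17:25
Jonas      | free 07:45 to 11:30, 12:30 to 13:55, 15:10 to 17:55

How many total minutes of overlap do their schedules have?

Ana free: 07:25-11:35, 11:50-18:00.
Diego free: 07:20-18:00 (invert busy blocks within the working day).
Noa free: 08:25-15:00, 15:05-18:00 (invert busy blocks within the working day).
Ben free: 10:00-18:00.
Yuki free: 07:40-11:30, 12:55-14:30, 15:20-15:50, 16:05-17:25.
Jonas free: 07:45-11:30, 12:30-13:55, 15:10-17:55.
Ana ∩ Diego: 07:25-11:35, 11:50-18:00.
Ana ∩ Diego ∩ Noa: 08:25-11:35, 11:50-15:00, 15:05-18:00.
Ana ∩ Diego ∩ Noa ∩ Ben: 10:00-11:35, 11:50-15:00, 15:05-18:00.
Ana ∩ Diego ∩ Noa ∩ Ben ∩ Yuki: 10:00-11:30, 12:55-14:30, 15:20-15:50, 16:05-17:25.
Ana ∩ Diego ∩ Noa ∩ Ben ∩ Yuki ∩ Jonas: 10:00-11:30, 12:55-13:55, 15:20-15:50, 16:05-17:25.
Summing the common windows: 90 + 60 + 30 + 80 = 260 minutes.

260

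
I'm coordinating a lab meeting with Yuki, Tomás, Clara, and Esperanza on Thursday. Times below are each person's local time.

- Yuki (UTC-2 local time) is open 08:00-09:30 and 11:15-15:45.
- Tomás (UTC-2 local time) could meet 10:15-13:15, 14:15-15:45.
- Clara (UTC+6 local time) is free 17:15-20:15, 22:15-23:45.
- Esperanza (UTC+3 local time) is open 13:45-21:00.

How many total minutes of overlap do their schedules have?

150

Yuki in UTC: 10:00-11:30, 13:15-17:45 (add 2h to convert from UTC-2).
Tomás in UTC: 12:15-15:15, 16:15-17:45 (add 2h to convert from UTC-2).
Clara in UTC: 11:15-14:15, 16:15-17:45 (subtract 6h to convert from UTC+6).
Esperanza in UTC: 10:45-18:00 (subtract 3h to convert from UTC+3).
Yuki ∩ Tomás: 13:15-15:15, 16:15-17:45.
Yuki ∩ Tomás ∩ Clara: 13:15-14:15, 16:15-17:45.
Yuki ∩ Tomás ∩ Clara ∩ Esperanza: 13:15-14:15, 16:15-17:45.
Summing the common windows: 60 + 90 = 150 minutes.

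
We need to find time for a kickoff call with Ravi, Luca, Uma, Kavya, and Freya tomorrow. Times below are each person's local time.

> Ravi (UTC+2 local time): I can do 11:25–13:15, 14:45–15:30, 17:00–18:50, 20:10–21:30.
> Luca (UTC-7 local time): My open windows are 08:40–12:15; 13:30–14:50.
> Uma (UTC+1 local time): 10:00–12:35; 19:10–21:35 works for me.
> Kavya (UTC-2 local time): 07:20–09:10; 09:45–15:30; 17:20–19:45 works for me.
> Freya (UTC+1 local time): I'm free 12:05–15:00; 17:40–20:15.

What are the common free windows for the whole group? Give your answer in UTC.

Ravi in UTC: 09:25-11:15, 12:45-13:30, 15:00-16:50, 18:10-19:30 (subtract 2h to convert from UTC+2).
Luca in UTC: 15:40-19:15, 20:30-21:50 (add 7h to convert from UTC-7).
Uma in UTC: 09:00-11:35, 18:10-20:35 (subtract 1h to convert from UTC+1).
Kavya in UTC: 09:20-11:10, 11:45-17:30, 19:20-21:45 (add 2h to convert from UTC-2).
Freya in UTC: 11:05-14:00, 16:40-19:15 (subtract 1h to convert from UTC+1).
Ravi ∩ Luca: 15:40-16:50, 18:10-19:15.
Ravi ∩ Luca ∩ Uma: 18:10-19:15.
Ravi ∩ Luca ∩ Uma ∩ Kavya: ∅.
Ravi ∩ Luca ∩ Uma ∩ Kavya ∩ Freya: ∅.
There is no time when everyone is free.

none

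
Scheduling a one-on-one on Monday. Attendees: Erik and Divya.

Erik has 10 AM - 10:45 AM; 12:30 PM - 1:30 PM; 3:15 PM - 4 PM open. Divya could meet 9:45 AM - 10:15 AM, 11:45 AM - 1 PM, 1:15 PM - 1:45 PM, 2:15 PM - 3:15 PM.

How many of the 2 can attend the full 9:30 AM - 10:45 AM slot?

0

nobody can make the full 09:30-10:45 slot — that's 0.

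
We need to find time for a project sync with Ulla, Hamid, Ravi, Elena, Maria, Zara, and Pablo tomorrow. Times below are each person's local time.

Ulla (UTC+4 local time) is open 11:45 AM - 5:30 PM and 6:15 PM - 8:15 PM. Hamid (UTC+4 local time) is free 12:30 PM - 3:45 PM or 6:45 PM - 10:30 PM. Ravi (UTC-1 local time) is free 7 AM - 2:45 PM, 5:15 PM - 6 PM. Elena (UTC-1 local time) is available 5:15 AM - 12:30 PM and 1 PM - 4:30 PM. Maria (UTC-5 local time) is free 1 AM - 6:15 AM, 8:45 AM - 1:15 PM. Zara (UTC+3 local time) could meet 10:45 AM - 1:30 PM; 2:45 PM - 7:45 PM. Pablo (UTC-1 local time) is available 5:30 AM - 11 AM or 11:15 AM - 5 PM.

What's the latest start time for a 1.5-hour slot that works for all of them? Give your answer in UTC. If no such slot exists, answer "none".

Ulla in UTC: 07:45-13:30, 14:15-16:15 (subtract 4h to convert from UTC+4).
Hamid in UTC: 08:30-11:45, 14:45-18:30 (subtract 4h to convert from UTC+4).
Ravi in UTC: 08:00-15:45, 18:15-19:00 (add 1h to convert from UTC-1).
Elena in UTC: 06:15-13:30, 14:00-17:30 (add 1h to convert from UTC-1).
Maria in UTC: 06:00-11:15, 13:45-18:15 (add 5h to convert from UTC-5).
Zara in UTC: 07:45-10:30, 11:45-16:45 (subtract 3h to convert from UTC+3).
Pablo in UTC: 06:30-12:00, 12:15-18:00 (add 1h to convert from UTC-1).
Ulla ∩ Hamid: 08:30-11:45, 14:45-16:15.
Ulla ∩ Hamid ∩ Ravi: 08:30-11:45, 14:45-15:45.
Ulla ∩ Hamid ∩ Ravi ∩ Elena: 08:30-11:45, 14:45-15:45.
Ulla ∩ Hamid ∩ Ravi ∩ Elena ∩ Maria: 08:30-11:15, 14:45-15:45.
Ulla ∩ Hamid ∩ Ravi ∩ Elena ∩ Maria ∩ Zara: 08:30-10:30, 14:45-15:45.
Ulla ∩ Hamid ∩ Ravi ∩ Elena ∩ Maria ∩ Zara ∩ Pablo: 08:30-10:30, 14:45-15:45.
The last common window of at least 90 minutes is 08:30-10:30; a 90-minute meeting can start as late as 09:00 and still end by 10:30.

09:00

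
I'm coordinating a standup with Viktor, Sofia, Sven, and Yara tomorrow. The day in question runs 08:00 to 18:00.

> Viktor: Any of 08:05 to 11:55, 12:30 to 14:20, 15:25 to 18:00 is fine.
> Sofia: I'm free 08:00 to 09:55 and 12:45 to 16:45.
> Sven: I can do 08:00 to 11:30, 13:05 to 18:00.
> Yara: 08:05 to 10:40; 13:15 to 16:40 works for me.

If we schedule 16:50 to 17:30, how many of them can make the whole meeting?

Viktor and Sven can make the full 16:50-17:30 slot — that's 2.

2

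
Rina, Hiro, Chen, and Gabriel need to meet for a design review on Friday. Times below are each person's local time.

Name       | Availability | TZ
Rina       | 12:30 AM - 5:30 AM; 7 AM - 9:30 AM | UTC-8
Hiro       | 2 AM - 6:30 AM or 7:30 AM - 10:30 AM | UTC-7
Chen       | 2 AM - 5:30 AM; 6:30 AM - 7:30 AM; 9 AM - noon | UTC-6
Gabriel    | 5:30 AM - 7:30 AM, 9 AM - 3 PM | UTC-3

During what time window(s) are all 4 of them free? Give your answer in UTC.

09:00-10:30, 12:30-13:30, 15:00-17:30

Rina in UTC: 08:30-13:30, 15:00-17:30 (add 8h to convert from UTC-8).
Hiro in UTC: 09:00-13:30, 14:30-17:30 (add 7h to convert from UTC-7).
Chen in UTC: 08:00-11:30, 12:30-13:30, 15:00-18:00 (add 6h to convert from UTC-6).
Gabriel in UTC: 08:30-10:30, 12:00-18:00 (add 3h to convert from UTC-3).
Rina ∩ Hiro: 09:00-13:30, 15:00-17:30.
Rina ∩ Hiro ∩ Chen: 09:00-11:30, 12:30-13:30, 15:00-17:30.
Rina ∩ Hiro ∩ Chen ∩ Gabriel: 09:00-10:30, 12:30-13:30, 15:00-17:30.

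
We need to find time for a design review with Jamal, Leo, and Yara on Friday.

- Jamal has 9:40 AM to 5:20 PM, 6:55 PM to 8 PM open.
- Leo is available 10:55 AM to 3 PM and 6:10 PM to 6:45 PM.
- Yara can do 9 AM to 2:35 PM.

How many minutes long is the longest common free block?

Jamal ∩ Leo: 10:55-15:00.
Jamal ∩ Leo ∩ Yara: 10:55-14:35.
The longest is 10:55-14:35 at 220 minutes.

220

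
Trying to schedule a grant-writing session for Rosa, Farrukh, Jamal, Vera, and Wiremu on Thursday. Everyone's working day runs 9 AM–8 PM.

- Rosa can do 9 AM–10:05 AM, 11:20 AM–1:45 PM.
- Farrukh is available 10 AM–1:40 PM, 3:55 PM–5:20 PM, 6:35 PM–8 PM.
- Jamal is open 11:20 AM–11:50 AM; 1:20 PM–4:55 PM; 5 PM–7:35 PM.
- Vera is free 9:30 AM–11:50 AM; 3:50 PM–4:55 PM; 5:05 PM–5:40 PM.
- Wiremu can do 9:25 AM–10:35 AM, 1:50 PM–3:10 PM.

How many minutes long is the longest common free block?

Rosa ∩ Farrukh: 10:00-10:05, 11:20-13:40.
Rosa ∩ Farrukh ∩ Jamal: 11:20-11:50, 13:20-13:40.
Rosa ∩ Farrukh ∩ Jamal ∩ Vera: 11:20-11:50.
Rosa ∩ Farrukh ∩ Jamal ∩ Vera ∩ Wiremu: ∅.
There is no time when everyone is free.
No common window exists, so the longest block is 0 minutes.

0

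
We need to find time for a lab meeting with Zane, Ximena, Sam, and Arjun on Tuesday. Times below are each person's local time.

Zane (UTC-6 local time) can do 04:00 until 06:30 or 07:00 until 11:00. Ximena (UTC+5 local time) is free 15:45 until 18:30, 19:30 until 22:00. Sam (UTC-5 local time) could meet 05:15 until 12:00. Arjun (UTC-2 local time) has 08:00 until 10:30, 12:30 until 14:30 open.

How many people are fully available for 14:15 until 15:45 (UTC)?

2

Zane in UTC: 10:00-12:30, 13:00-17:00 (add 6h to convert from UTC-6).
Ximena in UTC: 10:45-13:30, 14:30-17:00 (subtract 5h to convert from UTC+5).
Sam in UTC: 10:15-17:00 (add 5h to convert from UTC-5).
Arjun in UTC: 10:00-12:30, 14:30-16:30 (add 2h to convert from UTC-2).
Zane and Sam can make the full 14:15-15:45 slot — that's 2.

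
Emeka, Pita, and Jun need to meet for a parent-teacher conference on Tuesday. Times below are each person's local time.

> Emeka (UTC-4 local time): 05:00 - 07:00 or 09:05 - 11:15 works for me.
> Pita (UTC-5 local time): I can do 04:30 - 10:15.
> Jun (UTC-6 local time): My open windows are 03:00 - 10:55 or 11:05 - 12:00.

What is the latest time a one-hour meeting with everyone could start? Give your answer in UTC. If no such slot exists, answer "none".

14:15

Emeka in UTC: 09:00-11:00, 13:05-15:15 (add 4h to convert from UTC-4).
Pita in UTC: 09:30-15:15 (add 5h to convert from UTC-5).
Jun in UTC: 09:00-16:55, 17:05-18:00 (add 6h to convert from UTC-6).
Emeka ∩ Pita: 09:30-11:00, 13:05-15:15.
Emeka ∩ Pita ∩ Jun: 09:30-11:00, 13:05-15:15.
So the common availability across everyone is 09:30-11:00, 13:05-15:15.
The last common window of at least 60 minutes is 13:05-15:15; a 60-minute meeting can start as late as 14:15 and still end by 15:15.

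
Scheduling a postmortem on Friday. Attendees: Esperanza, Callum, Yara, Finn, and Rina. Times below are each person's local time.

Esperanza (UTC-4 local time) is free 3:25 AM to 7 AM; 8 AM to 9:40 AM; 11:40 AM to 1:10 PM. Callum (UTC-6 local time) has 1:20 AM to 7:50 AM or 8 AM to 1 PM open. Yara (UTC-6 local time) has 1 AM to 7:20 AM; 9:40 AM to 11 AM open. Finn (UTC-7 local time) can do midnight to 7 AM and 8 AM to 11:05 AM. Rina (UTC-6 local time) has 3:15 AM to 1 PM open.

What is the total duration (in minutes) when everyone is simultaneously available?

265

Esperanza in UTC: 07:25-11:00, 12:00-13:40, 15:40-17:10 (add 4h to convert from UTC-4).
Callum in UTC: 07:20-13:50, 14:00-19:00 (add 6h to convert from UTC-6).
Yara in UTC: 07:00-13:20, 15:40-17:00 (add 6h to convert from UTC-6).
Finn in UTC: 07:00-14:00, 15:00-18:05 (add 7h to convert from UTC-7).
Rina in UTC: 09:15-19:00 (add 6h to convert from UTC-6).
Esperanza ∩ Callum: 07:25-11:00, 12:00-13:40, 15:40-17:10.
Esperanza ∩ Callum ∩ Yara: 07:25-11:00, 12:00-13:20, 15:40-17:00.
Esperanza ∩ Callum ∩ Yara ∩ Finn: 07:25-11:00, 12:00-13:20, 15:40-17:00.
Esperanza ∩ Callum ∩ Yara ∩ Finn ∩ Rina: 09:15-11:00, 12:00-13:20, 15:40-17:00.
Those are the intersection windows.
Summing the common windows: 105 + 80 + 80 = 265 minutes.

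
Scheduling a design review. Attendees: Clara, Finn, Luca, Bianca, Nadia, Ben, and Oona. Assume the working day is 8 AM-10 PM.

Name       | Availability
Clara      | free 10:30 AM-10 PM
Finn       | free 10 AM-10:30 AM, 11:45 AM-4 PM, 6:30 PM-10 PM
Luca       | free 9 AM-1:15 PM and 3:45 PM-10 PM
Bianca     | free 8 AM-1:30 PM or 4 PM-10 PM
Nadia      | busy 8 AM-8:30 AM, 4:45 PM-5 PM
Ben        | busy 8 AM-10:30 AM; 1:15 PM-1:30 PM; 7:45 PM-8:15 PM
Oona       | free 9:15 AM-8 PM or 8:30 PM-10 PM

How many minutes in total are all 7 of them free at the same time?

255

Clara free: 10:30-22:00.
Finn free: 10:00-10:30, 11:45-16:00, 18:30-22:00.
Luca free: 09:00-13:15, 15:45-22:00.
Bianca free: 08:00-13:30, 16:00-22:00.
Nadia free: 08:30-16:45, 17:00-22:00 (invert busy blocks within the working day).
Ben free: 10:30-13:15, 13:30-19:45, 20:15-22:00 (invert busy blocks within the working day).
Oona free: 09:15-20:00, 20:30-22:00.
Clara ∩ Finn: 11:45-16:00, 18:30-22:00.
Clara ∩ Finn ∩ Luca: 11:45-13:15, 15:45-16:00, 18:30-22:00.
Clara ∩ Finn ∩ Luca ∩ Bianca: 11:45-13:15, 18:30-22:00.
Clara ∩ Finn ∩ Luca ∩ Bianca ∩ Nadia: 11:45-13:15, 18:30-22:00.
Clara ∩ Finn ∩ Luca ∩ Bianca ∩ Nadia ∩ Ben: 11:45-13:15, 18:30-19:45, 20:15-22:00.
Clara ∩ Finn ∩ Luca ∩ Bianca ∩ Nadia ∩ Ben ∩ Oona: 11:45-13:15, 18:30-19:45, 20:30-22:00.
Summing the common windows: 90 + 75 + 90 = 255 minutes.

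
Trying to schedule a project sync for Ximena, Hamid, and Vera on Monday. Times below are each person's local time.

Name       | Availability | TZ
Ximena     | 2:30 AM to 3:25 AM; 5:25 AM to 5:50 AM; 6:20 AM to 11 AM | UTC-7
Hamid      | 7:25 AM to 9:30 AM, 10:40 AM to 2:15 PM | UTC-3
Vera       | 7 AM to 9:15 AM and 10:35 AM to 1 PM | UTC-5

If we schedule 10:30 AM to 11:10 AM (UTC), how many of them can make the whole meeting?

1

Ximena in UTC: 09:30-10:25, 12:25-12:50, 13:20-18:00 (add 7h to convert from UTC-7).
Hamid in UTC: 10:25-12:30, 13:40-17:15 (add 3h to convert from UTC-3).
Vera in UTC: 12:00-14:15, 15:35-18:00 (add 5h to convert from UTC-5).
Hamid can make the full 10:30-11:10 slot — that's 1.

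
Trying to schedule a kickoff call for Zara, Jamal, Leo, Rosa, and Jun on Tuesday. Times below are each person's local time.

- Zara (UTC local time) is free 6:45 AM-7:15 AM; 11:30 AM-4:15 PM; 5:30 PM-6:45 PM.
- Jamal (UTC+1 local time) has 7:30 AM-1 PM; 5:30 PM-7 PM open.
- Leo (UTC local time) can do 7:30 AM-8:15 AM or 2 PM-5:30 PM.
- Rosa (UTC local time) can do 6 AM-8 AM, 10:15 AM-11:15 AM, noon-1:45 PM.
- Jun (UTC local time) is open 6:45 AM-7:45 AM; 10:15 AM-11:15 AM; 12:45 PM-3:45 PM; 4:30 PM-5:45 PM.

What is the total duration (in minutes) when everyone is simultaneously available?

0

Zara in UTC: 06:45-07:15, 11:30-16:15, 17:30-18:45.
Jamal in UTC: 06:30-12:00, 16:30-18:00 (subtract 1h to convert from UTC+1).
Leo in UTC: 07:30-08:15, 14:00-17:30.
Rosa in UTC: 06:00-08:00, 10:15-11:15, 12:00-13:45.
Jun in UTC: 06:45-07:45, 10:15-11:15, 12:45-15:45, 16:30-17:45.
Zara ∩ Jamal: 06:45-07:15, 11:30-12:00, 17:30-18:00.
Zara ∩ Jamal ∩ Leo: ∅.
Zara ∩ Jamal ∩ Leo ∩ Rosa: ∅.
Zara ∩ Jamal ∩ Leo ∩ Rosa ∩ Jun: ∅.
There is no time when everyone is free.
There is no common window, so the total is 0 minutes.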